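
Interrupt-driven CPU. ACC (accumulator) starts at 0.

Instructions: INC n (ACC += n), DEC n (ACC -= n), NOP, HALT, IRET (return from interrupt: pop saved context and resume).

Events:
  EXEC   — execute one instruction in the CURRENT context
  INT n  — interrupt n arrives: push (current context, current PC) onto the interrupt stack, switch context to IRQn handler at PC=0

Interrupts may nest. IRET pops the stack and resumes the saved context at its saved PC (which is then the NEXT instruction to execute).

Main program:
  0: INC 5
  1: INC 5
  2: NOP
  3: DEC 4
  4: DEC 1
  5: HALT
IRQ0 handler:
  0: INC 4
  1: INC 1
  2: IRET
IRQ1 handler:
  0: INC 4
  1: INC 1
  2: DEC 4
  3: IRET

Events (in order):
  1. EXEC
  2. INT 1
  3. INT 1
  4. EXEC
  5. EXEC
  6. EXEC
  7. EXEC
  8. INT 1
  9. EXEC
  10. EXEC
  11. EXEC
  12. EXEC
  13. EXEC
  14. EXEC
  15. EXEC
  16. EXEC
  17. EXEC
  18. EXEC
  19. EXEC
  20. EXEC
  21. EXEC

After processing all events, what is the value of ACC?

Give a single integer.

Answer: 8

Derivation:
Event 1 (EXEC): [MAIN] PC=0: INC 5 -> ACC=5
Event 2 (INT 1): INT 1 arrives: push (MAIN, PC=1), enter IRQ1 at PC=0 (depth now 1)
Event 3 (INT 1): INT 1 arrives: push (IRQ1, PC=0), enter IRQ1 at PC=0 (depth now 2)
Event 4 (EXEC): [IRQ1] PC=0: INC 4 -> ACC=9
Event 5 (EXEC): [IRQ1] PC=1: INC 1 -> ACC=10
Event 6 (EXEC): [IRQ1] PC=2: DEC 4 -> ACC=6
Event 7 (EXEC): [IRQ1] PC=3: IRET -> resume IRQ1 at PC=0 (depth now 1)
Event 8 (INT 1): INT 1 arrives: push (IRQ1, PC=0), enter IRQ1 at PC=0 (depth now 2)
Event 9 (EXEC): [IRQ1] PC=0: INC 4 -> ACC=10
Event 10 (EXEC): [IRQ1] PC=1: INC 1 -> ACC=11
Event 11 (EXEC): [IRQ1] PC=2: DEC 4 -> ACC=7
Event 12 (EXEC): [IRQ1] PC=3: IRET -> resume IRQ1 at PC=0 (depth now 1)
Event 13 (EXEC): [IRQ1] PC=0: INC 4 -> ACC=11
Event 14 (EXEC): [IRQ1] PC=1: INC 1 -> ACC=12
Event 15 (EXEC): [IRQ1] PC=2: DEC 4 -> ACC=8
Event 16 (EXEC): [IRQ1] PC=3: IRET -> resume MAIN at PC=1 (depth now 0)
Event 17 (EXEC): [MAIN] PC=1: INC 5 -> ACC=13
Event 18 (EXEC): [MAIN] PC=2: NOP
Event 19 (EXEC): [MAIN] PC=3: DEC 4 -> ACC=9
Event 20 (EXEC): [MAIN] PC=4: DEC 1 -> ACC=8
Event 21 (EXEC): [MAIN] PC=5: HALT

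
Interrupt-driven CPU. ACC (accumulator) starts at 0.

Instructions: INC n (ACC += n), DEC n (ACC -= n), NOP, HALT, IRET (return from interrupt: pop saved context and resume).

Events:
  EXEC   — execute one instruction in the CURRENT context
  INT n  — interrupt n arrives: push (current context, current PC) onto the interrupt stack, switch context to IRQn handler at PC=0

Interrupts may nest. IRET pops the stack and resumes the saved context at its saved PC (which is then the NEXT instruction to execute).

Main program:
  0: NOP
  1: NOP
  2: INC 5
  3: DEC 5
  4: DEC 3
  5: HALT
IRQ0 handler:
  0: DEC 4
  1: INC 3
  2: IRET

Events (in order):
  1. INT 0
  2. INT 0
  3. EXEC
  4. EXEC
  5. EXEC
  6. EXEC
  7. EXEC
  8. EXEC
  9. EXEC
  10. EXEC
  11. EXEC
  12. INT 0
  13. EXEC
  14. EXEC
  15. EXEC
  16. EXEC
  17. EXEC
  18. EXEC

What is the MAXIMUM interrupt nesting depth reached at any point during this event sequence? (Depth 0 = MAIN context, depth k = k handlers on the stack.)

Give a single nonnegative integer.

Answer: 2

Derivation:
Event 1 (INT 0): INT 0 arrives: push (MAIN, PC=0), enter IRQ0 at PC=0 (depth now 1) [depth=1]
Event 2 (INT 0): INT 0 arrives: push (IRQ0, PC=0), enter IRQ0 at PC=0 (depth now 2) [depth=2]
Event 3 (EXEC): [IRQ0] PC=0: DEC 4 -> ACC=-4 [depth=2]
Event 4 (EXEC): [IRQ0] PC=1: INC 3 -> ACC=-1 [depth=2]
Event 5 (EXEC): [IRQ0] PC=2: IRET -> resume IRQ0 at PC=0 (depth now 1) [depth=1]
Event 6 (EXEC): [IRQ0] PC=0: DEC 4 -> ACC=-5 [depth=1]
Event 7 (EXEC): [IRQ0] PC=1: INC 3 -> ACC=-2 [depth=1]
Event 8 (EXEC): [IRQ0] PC=2: IRET -> resume MAIN at PC=0 (depth now 0) [depth=0]
Event 9 (EXEC): [MAIN] PC=0: NOP [depth=0]
Event 10 (EXEC): [MAIN] PC=1: NOP [depth=0]
Event 11 (EXEC): [MAIN] PC=2: INC 5 -> ACC=3 [depth=0]
Event 12 (INT 0): INT 0 arrives: push (MAIN, PC=3), enter IRQ0 at PC=0 (depth now 1) [depth=1]
Event 13 (EXEC): [IRQ0] PC=0: DEC 4 -> ACC=-1 [depth=1]
Event 14 (EXEC): [IRQ0] PC=1: INC 3 -> ACC=2 [depth=1]
Event 15 (EXEC): [IRQ0] PC=2: IRET -> resume MAIN at PC=3 (depth now 0) [depth=0]
Event 16 (EXEC): [MAIN] PC=3: DEC 5 -> ACC=-3 [depth=0]
Event 17 (EXEC): [MAIN] PC=4: DEC 3 -> ACC=-6 [depth=0]
Event 18 (EXEC): [MAIN] PC=5: HALT [depth=0]
Max depth observed: 2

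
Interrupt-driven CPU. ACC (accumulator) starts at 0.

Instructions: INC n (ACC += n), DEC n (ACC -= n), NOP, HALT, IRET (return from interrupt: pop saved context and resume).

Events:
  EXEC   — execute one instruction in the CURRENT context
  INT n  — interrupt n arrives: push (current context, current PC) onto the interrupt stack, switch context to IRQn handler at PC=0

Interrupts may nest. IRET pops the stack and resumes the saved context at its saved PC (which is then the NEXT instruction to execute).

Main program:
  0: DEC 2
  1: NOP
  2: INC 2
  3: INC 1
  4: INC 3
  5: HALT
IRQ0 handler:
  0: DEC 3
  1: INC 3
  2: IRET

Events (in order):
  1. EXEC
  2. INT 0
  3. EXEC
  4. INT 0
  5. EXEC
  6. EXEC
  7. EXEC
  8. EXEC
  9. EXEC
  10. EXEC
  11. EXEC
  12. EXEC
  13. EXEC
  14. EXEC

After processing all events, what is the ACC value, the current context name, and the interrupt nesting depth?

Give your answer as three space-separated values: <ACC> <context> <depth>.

Answer: 4 MAIN 0

Derivation:
Event 1 (EXEC): [MAIN] PC=0: DEC 2 -> ACC=-2
Event 2 (INT 0): INT 0 arrives: push (MAIN, PC=1), enter IRQ0 at PC=0 (depth now 1)
Event 3 (EXEC): [IRQ0] PC=0: DEC 3 -> ACC=-5
Event 4 (INT 0): INT 0 arrives: push (IRQ0, PC=1), enter IRQ0 at PC=0 (depth now 2)
Event 5 (EXEC): [IRQ0] PC=0: DEC 3 -> ACC=-8
Event 6 (EXEC): [IRQ0] PC=1: INC 3 -> ACC=-5
Event 7 (EXEC): [IRQ0] PC=2: IRET -> resume IRQ0 at PC=1 (depth now 1)
Event 8 (EXEC): [IRQ0] PC=1: INC 3 -> ACC=-2
Event 9 (EXEC): [IRQ0] PC=2: IRET -> resume MAIN at PC=1 (depth now 0)
Event 10 (EXEC): [MAIN] PC=1: NOP
Event 11 (EXEC): [MAIN] PC=2: INC 2 -> ACC=0
Event 12 (EXEC): [MAIN] PC=3: INC 1 -> ACC=1
Event 13 (EXEC): [MAIN] PC=4: INC 3 -> ACC=4
Event 14 (EXEC): [MAIN] PC=5: HALT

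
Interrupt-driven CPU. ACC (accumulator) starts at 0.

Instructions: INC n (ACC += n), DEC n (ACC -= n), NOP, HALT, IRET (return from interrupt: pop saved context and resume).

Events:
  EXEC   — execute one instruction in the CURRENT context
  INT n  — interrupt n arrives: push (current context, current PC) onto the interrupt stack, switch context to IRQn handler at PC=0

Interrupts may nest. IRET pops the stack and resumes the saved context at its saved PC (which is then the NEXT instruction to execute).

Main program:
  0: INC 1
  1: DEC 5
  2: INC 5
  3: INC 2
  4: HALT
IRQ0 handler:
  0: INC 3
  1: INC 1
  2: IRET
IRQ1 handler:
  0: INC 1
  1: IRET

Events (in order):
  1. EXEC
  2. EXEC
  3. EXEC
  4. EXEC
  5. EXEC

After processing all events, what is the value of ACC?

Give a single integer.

Event 1 (EXEC): [MAIN] PC=0: INC 1 -> ACC=1
Event 2 (EXEC): [MAIN] PC=1: DEC 5 -> ACC=-4
Event 3 (EXEC): [MAIN] PC=2: INC 5 -> ACC=1
Event 4 (EXEC): [MAIN] PC=3: INC 2 -> ACC=3
Event 5 (EXEC): [MAIN] PC=4: HALT

Answer: 3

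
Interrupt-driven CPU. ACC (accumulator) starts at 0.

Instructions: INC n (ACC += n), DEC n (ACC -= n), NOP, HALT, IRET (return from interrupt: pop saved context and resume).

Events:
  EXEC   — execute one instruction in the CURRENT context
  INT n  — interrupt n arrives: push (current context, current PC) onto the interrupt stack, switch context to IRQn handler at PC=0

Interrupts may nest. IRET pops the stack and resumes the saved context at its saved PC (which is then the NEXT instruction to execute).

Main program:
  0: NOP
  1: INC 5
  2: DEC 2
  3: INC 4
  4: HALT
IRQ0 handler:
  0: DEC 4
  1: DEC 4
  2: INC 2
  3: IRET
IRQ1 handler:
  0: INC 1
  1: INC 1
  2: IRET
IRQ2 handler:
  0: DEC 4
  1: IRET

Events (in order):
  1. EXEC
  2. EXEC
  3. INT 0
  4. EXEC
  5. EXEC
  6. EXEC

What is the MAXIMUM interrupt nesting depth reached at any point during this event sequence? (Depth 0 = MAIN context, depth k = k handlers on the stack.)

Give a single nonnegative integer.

Event 1 (EXEC): [MAIN] PC=0: NOP [depth=0]
Event 2 (EXEC): [MAIN] PC=1: INC 5 -> ACC=5 [depth=0]
Event 3 (INT 0): INT 0 arrives: push (MAIN, PC=2), enter IRQ0 at PC=0 (depth now 1) [depth=1]
Event 4 (EXEC): [IRQ0] PC=0: DEC 4 -> ACC=1 [depth=1]
Event 5 (EXEC): [IRQ0] PC=1: DEC 4 -> ACC=-3 [depth=1]
Event 6 (EXEC): [IRQ0] PC=2: INC 2 -> ACC=-1 [depth=1]
Max depth observed: 1

Answer: 1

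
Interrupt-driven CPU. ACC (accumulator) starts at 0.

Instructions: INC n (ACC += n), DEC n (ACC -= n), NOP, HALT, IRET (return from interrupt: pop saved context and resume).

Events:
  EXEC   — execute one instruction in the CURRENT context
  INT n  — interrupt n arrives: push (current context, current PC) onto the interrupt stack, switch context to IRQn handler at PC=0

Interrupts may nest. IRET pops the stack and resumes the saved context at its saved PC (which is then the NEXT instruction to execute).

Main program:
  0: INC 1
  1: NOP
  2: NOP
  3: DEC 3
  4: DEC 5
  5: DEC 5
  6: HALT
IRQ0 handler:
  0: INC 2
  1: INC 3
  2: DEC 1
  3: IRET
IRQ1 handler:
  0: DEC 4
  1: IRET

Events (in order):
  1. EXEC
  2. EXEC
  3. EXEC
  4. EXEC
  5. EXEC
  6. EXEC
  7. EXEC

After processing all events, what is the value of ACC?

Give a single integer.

Answer: -12

Derivation:
Event 1 (EXEC): [MAIN] PC=0: INC 1 -> ACC=1
Event 2 (EXEC): [MAIN] PC=1: NOP
Event 3 (EXEC): [MAIN] PC=2: NOP
Event 4 (EXEC): [MAIN] PC=3: DEC 3 -> ACC=-2
Event 5 (EXEC): [MAIN] PC=4: DEC 5 -> ACC=-7
Event 6 (EXEC): [MAIN] PC=5: DEC 5 -> ACC=-12
Event 7 (EXEC): [MAIN] PC=6: HALT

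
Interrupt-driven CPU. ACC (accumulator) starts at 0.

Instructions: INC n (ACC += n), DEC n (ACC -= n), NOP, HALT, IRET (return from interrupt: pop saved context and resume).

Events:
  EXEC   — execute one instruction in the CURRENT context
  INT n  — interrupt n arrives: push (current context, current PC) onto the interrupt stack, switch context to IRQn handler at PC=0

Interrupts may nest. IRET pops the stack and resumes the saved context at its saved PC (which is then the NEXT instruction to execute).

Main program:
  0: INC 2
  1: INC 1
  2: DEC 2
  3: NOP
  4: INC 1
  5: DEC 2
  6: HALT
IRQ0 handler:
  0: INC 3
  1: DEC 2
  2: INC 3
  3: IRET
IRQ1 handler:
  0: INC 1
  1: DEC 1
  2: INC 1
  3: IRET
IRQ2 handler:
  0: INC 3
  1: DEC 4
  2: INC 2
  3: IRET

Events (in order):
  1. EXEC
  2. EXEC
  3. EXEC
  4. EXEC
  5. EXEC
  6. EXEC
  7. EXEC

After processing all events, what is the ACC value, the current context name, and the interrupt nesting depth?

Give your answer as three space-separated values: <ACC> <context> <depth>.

Event 1 (EXEC): [MAIN] PC=0: INC 2 -> ACC=2
Event 2 (EXEC): [MAIN] PC=1: INC 1 -> ACC=3
Event 3 (EXEC): [MAIN] PC=2: DEC 2 -> ACC=1
Event 4 (EXEC): [MAIN] PC=3: NOP
Event 5 (EXEC): [MAIN] PC=4: INC 1 -> ACC=2
Event 6 (EXEC): [MAIN] PC=5: DEC 2 -> ACC=0
Event 7 (EXEC): [MAIN] PC=6: HALT

Answer: 0 MAIN 0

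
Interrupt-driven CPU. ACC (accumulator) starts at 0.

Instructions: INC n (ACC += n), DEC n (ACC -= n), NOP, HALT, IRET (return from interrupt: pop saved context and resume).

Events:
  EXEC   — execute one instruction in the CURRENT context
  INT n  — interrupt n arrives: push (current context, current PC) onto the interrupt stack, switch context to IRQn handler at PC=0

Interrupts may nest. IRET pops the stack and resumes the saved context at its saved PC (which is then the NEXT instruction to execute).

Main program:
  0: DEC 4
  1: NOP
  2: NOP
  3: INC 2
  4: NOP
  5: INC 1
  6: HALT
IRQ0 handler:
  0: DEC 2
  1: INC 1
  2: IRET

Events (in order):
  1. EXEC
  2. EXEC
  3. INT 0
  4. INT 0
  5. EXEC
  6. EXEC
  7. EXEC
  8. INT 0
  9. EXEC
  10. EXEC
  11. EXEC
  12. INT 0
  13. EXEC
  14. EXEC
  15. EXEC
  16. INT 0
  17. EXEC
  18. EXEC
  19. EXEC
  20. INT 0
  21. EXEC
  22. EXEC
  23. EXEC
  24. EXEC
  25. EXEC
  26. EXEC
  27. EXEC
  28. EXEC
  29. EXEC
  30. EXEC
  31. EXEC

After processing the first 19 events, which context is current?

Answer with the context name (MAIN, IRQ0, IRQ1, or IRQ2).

Answer: IRQ0

Derivation:
Event 1 (EXEC): [MAIN] PC=0: DEC 4 -> ACC=-4
Event 2 (EXEC): [MAIN] PC=1: NOP
Event 3 (INT 0): INT 0 arrives: push (MAIN, PC=2), enter IRQ0 at PC=0 (depth now 1)
Event 4 (INT 0): INT 0 arrives: push (IRQ0, PC=0), enter IRQ0 at PC=0 (depth now 2)
Event 5 (EXEC): [IRQ0] PC=0: DEC 2 -> ACC=-6
Event 6 (EXEC): [IRQ0] PC=1: INC 1 -> ACC=-5
Event 7 (EXEC): [IRQ0] PC=2: IRET -> resume IRQ0 at PC=0 (depth now 1)
Event 8 (INT 0): INT 0 arrives: push (IRQ0, PC=0), enter IRQ0 at PC=0 (depth now 2)
Event 9 (EXEC): [IRQ0] PC=0: DEC 2 -> ACC=-7
Event 10 (EXEC): [IRQ0] PC=1: INC 1 -> ACC=-6
Event 11 (EXEC): [IRQ0] PC=2: IRET -> resume IRQ0 at PC=0 (depth now 1)
Event 12 (INT 0): INT 0 arrives: push (IRQ0, PC=0), enter IRQ0 at PC=0 (depth now 2)
Event 13 (EXEC): [IRQ0] PC=0: DEC 2 -> ACC=-8
Event 14 (EXEC): [IRQ0] PC=1: INC 1 -> ACC=-7
Event 15 (EXEC): [IRQ0] PC=2: IRET -> resume IRQ0 at PC=0 (depth now 1)
Event 16 (INT 0): INT 0 arrives: push (IRQ0, PC=0), enter IRQ0 at PC=0 (depth now 2)
Event 17 (EXEC): [IRQ0] PC=0: DEC 2 -> ACC=-9
Event 18 (EXEC): [IRQ0] PC=1: INC 1 -> ACC=-8
Event 19 (EXEC): [IRQ0] PC=2: IRET -> resume IRQ0 at PC=0 (depth now 1)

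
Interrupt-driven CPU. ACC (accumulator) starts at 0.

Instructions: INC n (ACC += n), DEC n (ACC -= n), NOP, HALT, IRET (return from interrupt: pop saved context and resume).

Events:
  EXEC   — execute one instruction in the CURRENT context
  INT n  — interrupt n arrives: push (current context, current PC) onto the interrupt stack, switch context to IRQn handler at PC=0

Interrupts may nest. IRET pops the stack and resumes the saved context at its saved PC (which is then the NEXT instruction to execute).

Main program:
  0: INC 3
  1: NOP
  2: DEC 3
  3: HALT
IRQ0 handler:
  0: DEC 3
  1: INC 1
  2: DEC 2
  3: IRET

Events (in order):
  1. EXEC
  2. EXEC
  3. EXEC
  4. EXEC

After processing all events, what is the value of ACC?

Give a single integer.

Answer: 0

Derivation:
Event 1 (EXEC): [MAIN] PC=0: INC 3 -> ACC=3
Event 2 (EXEC): [MAIN] PC=1: NOP
Event 3 (EXEC): [MAIN] PC=2: DEC 3 -> ACC=0
Event 4 (EXEC): [MAIN] PC=3: HALT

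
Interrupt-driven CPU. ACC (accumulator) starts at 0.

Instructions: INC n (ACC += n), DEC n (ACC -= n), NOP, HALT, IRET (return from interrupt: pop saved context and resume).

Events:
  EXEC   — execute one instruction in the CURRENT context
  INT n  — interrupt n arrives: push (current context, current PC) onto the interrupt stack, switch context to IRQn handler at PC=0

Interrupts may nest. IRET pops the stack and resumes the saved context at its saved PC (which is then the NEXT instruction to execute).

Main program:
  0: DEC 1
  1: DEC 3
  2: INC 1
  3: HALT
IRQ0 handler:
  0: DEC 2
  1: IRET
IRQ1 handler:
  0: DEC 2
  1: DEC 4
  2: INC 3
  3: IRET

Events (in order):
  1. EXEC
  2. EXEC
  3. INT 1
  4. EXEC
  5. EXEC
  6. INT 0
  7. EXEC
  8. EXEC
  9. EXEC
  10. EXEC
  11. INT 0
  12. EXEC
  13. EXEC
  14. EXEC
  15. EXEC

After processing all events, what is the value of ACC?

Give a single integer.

Event 1 (EXEC): [MAIN] PC=0: DEC 1 -> ACC=-1
Event 2 (EXEC): [MAIN] PC=1: DEC 3 -> ACC=-4
Event 3 (INT 1): INT 1 arrives: push (MAIN, PC=2), enter IRQ1 at PC=0 (depth now 1)
Event 4 (EXEC): [IRQ1] PC=0: DEC 2 -> ACC=-6
Event 5 (EXEC): [IRQ1] PC=1: DEC 4 -> ACC=-10
Event 6 (INT 0): INT 0 arrives: push (IRQ1, PC=2), enter IRQ0 at PC=0 (depth now 2)
Event 7 (EXEC): [IRQ0] PC=0: DEC 2 -> ACC=-12
Event 8 (EXEC): [IRQ0] PC=1: IRET -> resume IRQ1 at PC=2 (depth now 1)
Event 9 (EXEC): [IRQ1] PC=2: INC 3 -> ACC=-9
Event 10 (EXEC): [IRQ1] PC=3: IRET -> resume MAIN at PC=2 (depth now 0)
Event 11 (INT 0): INT 0 arrives: push (MAIN, PC=2), enter IRQ0 at PC=0 (depth now 1)
Event 12 (EXEC): [IRQ0] PC=0: DEC 2 -> ACC=-11
Event 13 (EXEC): [IRQ0] PC=1: IRET -> resume MAIN at PC=2 (depth now 0)
Event 14 (EXEC): [MAIN] PC=2: INC 1 -> ACC=-10
Event 15 (EXEC): [MAIN] PC=3: HALT

Answer: -10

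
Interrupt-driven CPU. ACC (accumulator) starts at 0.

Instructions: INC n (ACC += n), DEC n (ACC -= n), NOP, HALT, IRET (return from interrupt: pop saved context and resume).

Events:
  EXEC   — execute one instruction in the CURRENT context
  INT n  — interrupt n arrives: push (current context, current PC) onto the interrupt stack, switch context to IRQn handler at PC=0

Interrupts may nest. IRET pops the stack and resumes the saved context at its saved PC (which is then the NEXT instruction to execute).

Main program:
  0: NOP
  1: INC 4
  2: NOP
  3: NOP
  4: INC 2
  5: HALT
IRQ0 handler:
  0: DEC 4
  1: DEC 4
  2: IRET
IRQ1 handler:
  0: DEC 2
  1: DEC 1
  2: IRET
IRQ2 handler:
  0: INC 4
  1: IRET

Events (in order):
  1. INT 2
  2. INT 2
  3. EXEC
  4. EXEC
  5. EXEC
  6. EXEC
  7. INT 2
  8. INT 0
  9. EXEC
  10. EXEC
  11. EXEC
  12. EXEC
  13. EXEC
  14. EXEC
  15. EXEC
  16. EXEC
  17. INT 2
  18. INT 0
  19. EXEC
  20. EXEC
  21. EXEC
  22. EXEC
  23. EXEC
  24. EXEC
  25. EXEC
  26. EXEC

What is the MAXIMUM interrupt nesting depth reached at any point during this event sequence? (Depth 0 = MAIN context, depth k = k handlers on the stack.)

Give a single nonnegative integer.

Answer: 2

Derivation:
Event 1 (INT 2): INT 2 arrives: push (MAIN, PC=0), enter IRQ2 at PC=0 (depth now 1) [depth=1]
Event 2 (INT 2): INT 2 arrives: push (IRQ2, PC=0), enter IRQ2 at PC=0 (depth now 2) [depth=2]
Event 3 (EXEC): [IRQ2] PC=0: INC 4 -> ACC=4 [depth=2]
Event 4 (EXEC): [IRQ2] PC=1: IRET -> resume IRQ2 at PC=0 (depth now 1) [depth=1]
Event 5 (EXEC): [IRQ2] PC=0: INC 4 -> ACC=8 [depth=1]
Event 6 (EXEC): [IRQ2] PC=1: IRET -> resume MAIN at PC=0 (depth now 0) [depth=0]
Event 7 (INT 2): INT 2 arrives: push (MAIN, PC=0), enter IRQ2 at PC=0 (depth now 1) [depth=1]
Event 8 (INT 0): INT 0 arrives: push (IRQ2, PC=0), enter IRQ0 at PC=0 (depth now 2) [depth=2]
Event 9 (EXEC): [IRQ0] PC=0: DEC 4 -> ACC=4 [depth=2]
Event 10 (EXEC): [IRQ0] PC=1: DEC 4 -> ACC=0 [depth=2]
Event 11 (EXEC): [IRQ0] PC=2: IRET -> resume IRQ2 at PC=0 (depth now 1) [depth=1]
Event 12 (EXEC): [IRQ2] PC=0: INC 4 -> ACC=4 [depth=1]
Event 13 (EXEC): [IRQ2] PC=1: IRET -> resume MAIN at PC=0 (depth now 0) [depth=0]
Event 14 (EXEC): [MAIN] PC=0: NOP [depth=0]
Event 15 (EXEC): [MAIN] PC=1: INC 4 -> ACC=8 [depth=0]
Event 16 (EXEC): [MAIN] PC=2: NOP [depth=0]
Event 17 (INT 2): INT 2 arrives: push (MAIN, PC=3), enter IRQ2 at PC=0 (depth now 1) [depth=1]
Event 18 (INT 0): INT 0 arrives: push (IRQ2, PC=0), enter IRQ0 at PC=0 (depth now 2) [depth=2]
Event 19 (EXEC): [IRQ0] PC=0: DEC 4 -> ACC=4 [depth=2]
Event 20 (EXEC): [IRQ0] PC=1: DEC 4 -> ACC=0 [depth=2]
Event 21 (EXEC): [IRQ0] PC=2: IRET -> resume IRQ2 at PC=0 (depth now 1) [depth=1]
Event 22 (EXEC): [IRQ2] PC=0: INC 4 -> ACC=4 [depth=1]
Event 23 (EXEC): [IRQ2] PC=1: IRET -> resume MAIN at PC=3 (depth now 0) [depth=0]
Event 24 (EXEC): [MAIN] PC=3: NOP [depth=0]
Event 25 (EXEC): [MAIN] PC=4: INC 2 -> ACC=6 [depth=0]
Event 26 (EXEC): [MAIN] PC=5: HALT [depth=0]
Max depth observed: 2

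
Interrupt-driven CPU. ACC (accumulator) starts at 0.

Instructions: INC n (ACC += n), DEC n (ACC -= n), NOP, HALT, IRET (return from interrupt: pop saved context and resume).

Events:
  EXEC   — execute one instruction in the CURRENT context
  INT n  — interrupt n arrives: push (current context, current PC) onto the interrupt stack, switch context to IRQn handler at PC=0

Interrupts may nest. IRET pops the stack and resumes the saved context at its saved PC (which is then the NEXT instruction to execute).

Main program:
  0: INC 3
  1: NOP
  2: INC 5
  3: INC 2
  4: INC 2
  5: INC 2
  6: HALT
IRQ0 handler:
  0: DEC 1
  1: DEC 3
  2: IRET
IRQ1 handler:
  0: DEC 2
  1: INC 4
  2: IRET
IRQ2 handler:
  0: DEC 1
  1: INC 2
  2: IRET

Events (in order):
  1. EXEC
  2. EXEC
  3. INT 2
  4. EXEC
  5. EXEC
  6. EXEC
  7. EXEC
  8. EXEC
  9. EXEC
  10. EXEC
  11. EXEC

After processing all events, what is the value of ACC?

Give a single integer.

Event 1 (EXEC): [MAIN] PC=0: INC 3 -> ACC=3
Event 2 (EXEC): [MAIN] PC=1: NOP
Event 3 (INT 2): INT 2 arrives: push (MAIN, PC=2), enter IRQ2 at PC=0 (depth now 1)
Event 4 (EXEC): [IRQ2] PC=0: DEC 1 -> ACC=2
Event 5 (EXEC): [IRQ2] PC=1: INC 2 -> ACC=4
Event 6 (EXEC): [IRQ2] PC=2: IRET -> resume MAIN at PC=2 (depth now 0)
Event 7 (EXEC): [MAIN] PC=2: INC 5 -> ACC=9
Event 8 (EXEC): [MAIN] PC=3: INC 2 -> ACC=11
Event 9 (EXEC): [MAIN] PC=4: INC 2 -> ACC=13
Event 10 (EXEC): [MAIN] PC=5: INC 2 -> ACC=15
Event 11 (EXEC): [MAIN] PC=6: HALT

Answer: 15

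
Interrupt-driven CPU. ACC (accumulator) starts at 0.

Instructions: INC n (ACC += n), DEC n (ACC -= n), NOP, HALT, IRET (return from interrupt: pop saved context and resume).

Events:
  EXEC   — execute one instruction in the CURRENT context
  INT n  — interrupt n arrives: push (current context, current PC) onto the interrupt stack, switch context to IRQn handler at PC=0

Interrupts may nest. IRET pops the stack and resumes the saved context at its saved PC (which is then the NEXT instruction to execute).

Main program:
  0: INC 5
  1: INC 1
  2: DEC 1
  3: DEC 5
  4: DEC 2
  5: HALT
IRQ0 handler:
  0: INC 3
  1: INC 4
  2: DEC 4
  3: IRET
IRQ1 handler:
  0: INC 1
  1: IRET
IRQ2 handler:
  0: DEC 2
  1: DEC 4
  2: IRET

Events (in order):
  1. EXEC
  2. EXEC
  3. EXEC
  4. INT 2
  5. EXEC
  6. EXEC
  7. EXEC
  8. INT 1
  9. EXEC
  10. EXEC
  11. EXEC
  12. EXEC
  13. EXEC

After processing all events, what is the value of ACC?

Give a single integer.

Event 1 (EXEC): [MAIN] PC=0: INC 5 -> ACC=5
Event 2 (EXEC): [MAIN] PC=1: INC 1 -> ACC=6
Event 3 (EXEC): [MAIN] PC=2: DEC 1 -> ACC=5
Event 4 (INT 2): INT 2 arrives: push (MAIN, PC=3), enter IRQ2 at PC=0 (depth now 1)
Event 5 (EXEC): [IRQ2] PC=0: DEC 2 -> ACC=3
Event 6 (EXEC): [IRQ2] PC=1: DEC 4 -> ACC=-1
Event 7 (EXEC): [IRQ2] PC=2: IRET -> resume MAIN at PC=3 (depth now 0)
Event 8 (INT 1): INT 1 arrives: push (MAIN, PC=3), enter IRQ1 at PC=0 (depth now 1)
Event 9 (EXEC): [IRQ1] PC=0: INC 1 -> ACC=0
Event 10 (EXEC): [IRQ1] PC=1: IRET -> resume MAIN at PC=3 (depth now 0)
Event 11 (EXEC): [MAIN] PC=3: DEC 5 -> ACC=-5
Event 12 (EXEC): [MAIN] PC=4: DEC 2 -> ACC=-7
Event 13 (EXEC): [MAIN] PC=5: HALT

Answer: -7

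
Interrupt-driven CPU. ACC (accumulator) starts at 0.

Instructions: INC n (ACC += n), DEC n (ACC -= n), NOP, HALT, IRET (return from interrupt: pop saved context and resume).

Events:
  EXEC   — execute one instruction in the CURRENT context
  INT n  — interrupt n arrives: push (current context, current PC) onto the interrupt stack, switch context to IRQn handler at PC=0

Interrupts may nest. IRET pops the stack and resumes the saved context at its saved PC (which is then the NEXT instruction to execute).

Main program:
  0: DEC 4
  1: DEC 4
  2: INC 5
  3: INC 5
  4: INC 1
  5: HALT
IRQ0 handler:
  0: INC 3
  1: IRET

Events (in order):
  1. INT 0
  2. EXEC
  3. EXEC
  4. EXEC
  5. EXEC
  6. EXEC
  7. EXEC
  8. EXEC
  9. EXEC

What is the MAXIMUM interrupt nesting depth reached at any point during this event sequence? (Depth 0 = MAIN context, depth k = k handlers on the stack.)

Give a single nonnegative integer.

Event 1 (INT 0): INT 0 arrives: push (MAIN, PC=0), enter IRQ0 at PC=0 (depth now 1) [depth=1]
Event 2 (EXEC): [IRQ0] PC=0: INC 3 -> ACC=3 [depth=1]
Event 3 (EXEC): [IRQ0] PC=1: IRET -> resume MAIN at PC=0 (depth now 0) [depth=0]
Event 4 (EXEC): [MAIN] PC=0: DEC 4 -> ACC=-1 [depth=0]
Event 5 (EXEC): [MAIN] PC=1: DEC 4 -> ACC=-5 [depth=0]
Event 6 (EXEC): [MAIN] PC=2: INC 5 -> ACC=0 [depth=0]
Event 7 (EXEC): [MAIN] PC=3: INC 5 -> ACC=5 [depth=0]
Event 8 (EXEC): [MAIN] PC=4: INC 1 -> ACC=6 [depth=0]
Event 9 (EXEC): [MAIN] PC=5: HALT [depth=0]
Max depth observed: 1

Answer: 1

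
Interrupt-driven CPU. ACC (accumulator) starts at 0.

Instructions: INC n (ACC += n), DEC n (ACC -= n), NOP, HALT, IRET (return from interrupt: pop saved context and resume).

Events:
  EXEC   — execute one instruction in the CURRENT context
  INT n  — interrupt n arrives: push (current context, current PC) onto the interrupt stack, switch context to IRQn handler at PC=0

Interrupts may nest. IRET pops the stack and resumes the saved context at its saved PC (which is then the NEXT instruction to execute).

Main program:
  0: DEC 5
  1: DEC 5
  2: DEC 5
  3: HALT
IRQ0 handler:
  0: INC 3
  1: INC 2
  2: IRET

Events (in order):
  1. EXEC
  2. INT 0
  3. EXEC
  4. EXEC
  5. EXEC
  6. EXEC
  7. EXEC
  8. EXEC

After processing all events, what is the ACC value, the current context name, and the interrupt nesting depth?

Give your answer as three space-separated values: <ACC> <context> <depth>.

Answer: -10 MAIN 0

Derivation:
Event 1 (EXEC): [MAIN] PC=0: DEC 5 -> ACC=-5
Event 2 (INT 0): INT 0 arrives: push (MAIN, PC=1), enter IRQ0 at PC=0 (depth now 1)
Event 3 (EXEC): [IRQ0] PC=0: INC 3 -> ACC=-2
Event 4 (EXEC): [IRQ0] PC=1: INC 2 -> ACC=0
Event 5 (EXEC): [IRQ0] PC=2: IRET -> resume MAIN at PC=1 (depth now 0)
Event 6 (EXEC): [MAIN] PC=1: DEC 5 -> ACC=-5
Event 7 (EXEC): [MAIN] PC=2: DEC 5 -> ACC=-10
Event 8 (EXEC): [MAIN] PC=3: HALT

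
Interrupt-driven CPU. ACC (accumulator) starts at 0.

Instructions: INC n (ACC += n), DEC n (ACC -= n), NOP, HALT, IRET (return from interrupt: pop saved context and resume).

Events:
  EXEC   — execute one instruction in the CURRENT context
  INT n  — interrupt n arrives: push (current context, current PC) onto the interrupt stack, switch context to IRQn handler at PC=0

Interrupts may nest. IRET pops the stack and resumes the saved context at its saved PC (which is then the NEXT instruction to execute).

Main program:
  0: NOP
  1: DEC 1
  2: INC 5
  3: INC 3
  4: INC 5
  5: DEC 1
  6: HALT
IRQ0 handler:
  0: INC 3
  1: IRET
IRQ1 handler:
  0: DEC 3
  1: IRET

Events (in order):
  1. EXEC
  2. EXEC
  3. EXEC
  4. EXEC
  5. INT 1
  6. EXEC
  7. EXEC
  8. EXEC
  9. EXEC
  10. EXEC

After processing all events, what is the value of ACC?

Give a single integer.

Event 1 (EXEC): [MAIN] PC=0: NOP
Event 2 (EXEC): [MAIN] PC=1: DEC 1 -> ACC=-1
Event 3 (EXEC): [MAIN] PC=2: INC 5 -> ACC=4
Event 4 (EXEC): [MAIN] PC=3: INC 3 -> ACC=7
Event 5 (INT 1): INT 1 arrives: push (MAIN, PC=4), enter IRQ1 at PC=0 (depth now 1)
Event 6 (EXEC): [IRQ1] PC=0: DEC 3 -> ACC=4
Event 7 (EXEC): [IRQ1] PC=1: IRET -> resume MAIN at PC=4 (depth now 0)
Event 8 (EXEC): [MAIN] PC=4: INC 5 -> ACC=9
Event 9 (EXEC): [MAIN] PC=5: DEC 1 -> ACC=8
Event 10 (EXEC): [MAIN] PC=6: HALT

Answer: 8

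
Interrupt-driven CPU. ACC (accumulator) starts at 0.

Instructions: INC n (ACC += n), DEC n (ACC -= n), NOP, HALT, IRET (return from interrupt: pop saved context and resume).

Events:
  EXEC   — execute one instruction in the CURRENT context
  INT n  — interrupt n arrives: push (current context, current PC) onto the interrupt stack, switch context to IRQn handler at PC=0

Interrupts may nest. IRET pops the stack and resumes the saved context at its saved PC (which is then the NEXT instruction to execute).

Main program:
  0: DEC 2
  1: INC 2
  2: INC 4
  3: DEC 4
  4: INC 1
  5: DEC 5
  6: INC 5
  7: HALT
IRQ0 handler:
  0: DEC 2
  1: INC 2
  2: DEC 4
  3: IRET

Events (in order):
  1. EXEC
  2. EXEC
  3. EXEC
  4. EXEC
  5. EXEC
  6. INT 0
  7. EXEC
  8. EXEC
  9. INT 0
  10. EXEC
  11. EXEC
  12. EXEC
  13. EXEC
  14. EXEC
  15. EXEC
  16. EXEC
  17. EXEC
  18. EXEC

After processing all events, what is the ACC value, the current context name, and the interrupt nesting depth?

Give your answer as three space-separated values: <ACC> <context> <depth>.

Event 1 (EXEC): [MAIN] PC=0: DEC 2 -> ACC=-2
Event 2 (EXEC): [MAIN] PC=1: INC 2 -> ACC=0
Event 3 (EXEC): [MAIN] PC=2: INC 4 -> ACC=4
Event 4 (EXEC): [MAIN] PC=3: DEC 4 -> ACC=0
Event 5 (EXEC): [MAIN] PC=4: INC 1 -> ACC=1
Event 6 (INT 0): INT 0 arrives: push (MAIN, PC=5), enter IRQ0 at PC=0 (depth now 1)
Event 7 (EXEC): [IRQ0] PC=0: DEC 2 -> ACC=-1
Event 8 (EXEC): [IRQ0] PC=1: INC 2 -> ACC=1
Event 9 (INT 0): INT 0 arrives: push (IRQ0, PC=2), enter IRQ0 at PC=0 (depth now 2)
Event 10 (EXEC): [IRQ0] PC=0: DEC 2 -> ACC=-1
Event 11 (EXEC): [IRQ0] PC=1: INC 2 -> ACC=1
Event 12 (EXEC): [IRQ0] PC=2: DEC 4 -> ACC=-3
Event 13 (EXEC): [IRQ0] PC=3: IRET -> resume IRQ0 at PC=2 (depth now 1)
Event 14 (EXEC): [IRQ0] PC=2: DEC 4 -> ACC=-7
Event 15 (EXEC): [IRQ0] PC=3: IRET -> resume MAIN at PC=5 (depth now 0)
Event 16 (EXEC): [MAIN] PC=5: DEC 5 -> ACC=-12
Event 17 (EXEC): [MAIN] PC=6: INC 5 -> ACC=-7
Event 18 (EXEC): [MAIN] PC=7: HALT

Answer: -7 MAIN 0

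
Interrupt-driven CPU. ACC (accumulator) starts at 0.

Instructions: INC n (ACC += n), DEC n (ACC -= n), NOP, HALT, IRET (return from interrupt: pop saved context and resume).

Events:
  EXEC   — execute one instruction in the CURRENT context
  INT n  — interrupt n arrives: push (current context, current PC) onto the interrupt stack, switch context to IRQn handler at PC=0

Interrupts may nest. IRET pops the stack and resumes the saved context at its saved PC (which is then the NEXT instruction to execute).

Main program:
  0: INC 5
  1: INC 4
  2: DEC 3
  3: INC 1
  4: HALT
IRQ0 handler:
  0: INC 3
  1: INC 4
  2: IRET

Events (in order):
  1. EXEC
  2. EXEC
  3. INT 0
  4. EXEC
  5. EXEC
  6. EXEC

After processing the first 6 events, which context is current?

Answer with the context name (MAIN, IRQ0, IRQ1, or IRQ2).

Event 1 (EXEC): [MAIN] PC=0: INC 5 -> ACC=5
Event 2 (EXEC): [MAIN] PC=1: INC 4 -> ACC=9
Event 3 (INT 0): INT 0 arrives: push (MAIN, PC=2), enter IRQ0 at PC=0 (depth now 1)
Event 4 (EXEC): [IRQ0] PC=0: INC 3 -> ACC=12
Event 5 (EXEC): [IRQ0] PC=1: INC 4 -> ACC=16
Event 6 (EXEC): [IRQ0] PC=2: IRET -> resume MAIN at PC=2 (depth now 0)

Answer: MAIN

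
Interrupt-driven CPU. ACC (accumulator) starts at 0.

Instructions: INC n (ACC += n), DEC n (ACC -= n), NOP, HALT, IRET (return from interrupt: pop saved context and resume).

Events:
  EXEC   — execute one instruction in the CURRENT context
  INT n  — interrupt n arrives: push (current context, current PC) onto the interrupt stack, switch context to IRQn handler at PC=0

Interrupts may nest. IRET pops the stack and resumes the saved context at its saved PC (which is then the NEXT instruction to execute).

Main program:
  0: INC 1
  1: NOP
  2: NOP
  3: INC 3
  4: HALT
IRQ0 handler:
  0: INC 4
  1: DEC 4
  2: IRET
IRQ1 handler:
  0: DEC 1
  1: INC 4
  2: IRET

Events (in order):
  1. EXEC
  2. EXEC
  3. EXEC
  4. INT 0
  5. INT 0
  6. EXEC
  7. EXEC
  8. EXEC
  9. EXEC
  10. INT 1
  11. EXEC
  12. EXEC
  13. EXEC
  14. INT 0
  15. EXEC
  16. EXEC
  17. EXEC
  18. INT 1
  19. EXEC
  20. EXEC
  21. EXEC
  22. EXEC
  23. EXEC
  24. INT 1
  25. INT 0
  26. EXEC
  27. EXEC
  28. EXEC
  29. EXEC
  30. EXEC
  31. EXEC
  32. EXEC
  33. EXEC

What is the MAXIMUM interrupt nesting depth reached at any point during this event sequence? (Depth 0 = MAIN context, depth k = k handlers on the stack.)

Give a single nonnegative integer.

Event 1 (EXEC): [MAIN] PC=0: INC 1 -> ACC=1 [depth=0]
Event 2 (EXEC): [MAIN] PC=1: NOP [depth=0]
Event 3 (EXEC): [MAIN] PC=2: NOP [depth=0]
Event 4 (INT 0): INT 0 arrives: push (MAIN, PC=3), enter IRQ0 at PC=0 (depth now 1) [depth=1]
Event 5 (INT 0): INT 0 arrives: push (IRQ0, PC=0), enter IRQ0 at PC=0 (depth now 2) [depth=2]
Event 6 (EXEC): [IRQ0] PC=0: INC 4 -> ACC=5 [depth=2]
Event 7 (EXEC): [IRQ0] PC=1: DEC 4 -> ACC=1 [depth=2]
Event 8 (EXEC): [IRQ0] PC=2: IRET -> resume IRQ0 at PC=0 (depth now 1) [depth=1]
Event 9 (EXEC): [IRQ0] PC=0: INC 4 -> ACC=5 [depth=1]
Event 10 (INT 1): INT 1 arrives: push (IRQ0, PC=1), enter IRQ1 at PC=0 (depth now 2) [depth=2]
Event 11 (EXEC): [IRQ1] PC=0: DEC 1 -> ACC=4 [depth=2]
Event 12 (EXEC): [IRQ1] PC=1: INC 4 -> ACC=8 [depth=2]
Event 13 (EXEC): [IRQ1] PC=2: IRET -> resume IRQ0 at PC=1 (depth now 1) [depth=1]
Event 14 (INT 0): INT 0 arrives: push (IRQ0, PC=1), enter IRQ0 at PC=0 (depth now 2) [depth=2]
Event 15 (EXEC): [IRQ0] PC=0: INC 4 -> ACC=12 [depth=2]
Event 16 (EXEC): [IRQ0] PC=1: DEC 4 -> ACC=8 [depth=2]
Event 17 (EXEC): [IRQ0] PC=2: IRET -> resume IRQ0 at PC=1 (depth now 1) [depth=1]
Event 18 (INT 1): INT 1 arrives: push (IRQ0, PC=1), enter IRQ1 at PC=0 (depth now 2) [depth=2]
Event 19 (EXEC): [IRQ1] PC=0: DEC 1 -> ACC=7 [depth=2]
Event 20 (EXEC): [IRQ1] PC=1: INC 4 -> ACC=11 [depth=2]
Event 21 (EXEC): [IRQ1] PC=2: IRET -> resume IRQ0 at PC=1 (depth now 1) [depth=1]
Event 22 (EXEC): [IRQ0] PC=1: DEC 4 -> ACC=7 [depth=1]
Event 23 (EXEC): [IRQ0] PC=2: IRET -> resume MAIN at PC=3 (depth now 0) [depth=0]
Event 24 (INT 1): INT 1 arrives: push (MAIN, PC=3), enter IRQ1 at PC=0 (depth now 1) [depth=1]
Event 25 (INT 0): INT 0 arrives: push (IRQ1, PC=0), enter IRQ0 at PC=0 (depth now 2) [depth=2]
Event 26 (EXEC): [IRQ0] PC=0: INC 4 -> ACC=11 [depth=2]
Event 27 (EXEC): [IRQ0] PC=1: DEC 4 -> ACC=7 [depth=2]
Event 28 (EXEC): [IRQ0] PC=2: IRET -> resume IRQ1 at PC=0 (depth now 1) [depth=1]
Event 29 (EXEC): [IRQ1] PC=0: DEC 1 -> ACC=6 [depth=1]
Event 30 (EXEC): [IRQ1] PC=1: INC 4 -> ACC=10 [depth=1]
Event 31 (EXEC): [IRQ1] PC=2: IRET -> resume MAIN at PC=3 (depth now 0) [depth=0]
Event 32 (EXEC): [MAIN] PC=3: INC 3 -> ACC=13 [depth=0]
Event 33 (EXEC): [MAIN] PC=4: HALT [depth=0]
Max depth observed: 2

Answer: 2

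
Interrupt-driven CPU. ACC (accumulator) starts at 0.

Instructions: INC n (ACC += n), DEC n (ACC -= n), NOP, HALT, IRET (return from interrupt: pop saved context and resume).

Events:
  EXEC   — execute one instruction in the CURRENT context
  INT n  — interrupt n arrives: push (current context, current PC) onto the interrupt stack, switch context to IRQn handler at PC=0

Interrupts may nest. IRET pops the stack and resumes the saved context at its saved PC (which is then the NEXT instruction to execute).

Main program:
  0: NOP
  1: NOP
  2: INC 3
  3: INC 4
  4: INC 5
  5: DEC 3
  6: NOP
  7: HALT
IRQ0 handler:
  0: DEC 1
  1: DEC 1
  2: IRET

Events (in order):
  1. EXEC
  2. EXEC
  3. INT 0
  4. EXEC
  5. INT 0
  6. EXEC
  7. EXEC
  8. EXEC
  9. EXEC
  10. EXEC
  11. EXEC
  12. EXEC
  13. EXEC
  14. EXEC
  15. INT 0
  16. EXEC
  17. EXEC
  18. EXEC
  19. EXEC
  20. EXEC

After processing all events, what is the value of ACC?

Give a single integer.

Event 1 (EXEC): [MAIN] PC=0: NOP
Event 2 (EXEC): [MAIN] PC=1: NOP
Event 3 (INT 0): INT 0 arrives: push (MAIN, PC=2), enter IRQ0 at PC=0 (depth now 1)
Event 4 (EXEC): [IRQ0] PC=0: DEC 1 -> ACC=-1
Event 5 (INT 0): INT 0 arrives: push (IRQ0, PC=1), enter IRQ0 at PC=0 (depth now 2)
Event 6 (EXEC): [IRQ0] PC=0: DEC 1 -> ACC=-2
Event 7 (EXEC): [IRQ0] PC=1: DEC 1 -> ACC=-3
Event 8 (EXEC): [IRQ0] PC=2: IRET -> resume IRQ0 at PC=1 (depth now 1)
Event 9 (EXEC): [IRQ0] PC=1: DEC 1 -> ACC=-4
Event 10 (EXEC): [IRQ0] PC=2: IRET -> resume MAIN at PC=2 (depth now 0)
Event 11 (EXEC): [MAIN] PC=2: INC 3 -> ACC=-1
Event 12 (EXEC): [MAIN] PC=3: INC 4 -> ACC=3
Event 13 (EXEC): [MAIN] PC=4: INC 5 -> ACC=8
Event 14 (EXEC): [MAIN] PC=5: DEC 3 -> ACC=5
Event 15 (INT 0): INT 0 arrives: push (MAIN, PC=6), enter IRQ0 at PC=0 (depth now 1)
Event 16 (EXEC): [IRQ0] PC=0: DEC 1 -> ACC=4
Event 17 (EXEC): [IRQ0] PC=1: DEC 1 -> ACC=3
Event 18 (EXEC): [IRQ0] PC=2: IRET -> resume MAIN at PC=6 (depth now 0)
Event 19 (EXEC): [MAIN] PC=6: NOP
Event 20 (EXEC): [MAIN] PC=7: HALT

Answer: 3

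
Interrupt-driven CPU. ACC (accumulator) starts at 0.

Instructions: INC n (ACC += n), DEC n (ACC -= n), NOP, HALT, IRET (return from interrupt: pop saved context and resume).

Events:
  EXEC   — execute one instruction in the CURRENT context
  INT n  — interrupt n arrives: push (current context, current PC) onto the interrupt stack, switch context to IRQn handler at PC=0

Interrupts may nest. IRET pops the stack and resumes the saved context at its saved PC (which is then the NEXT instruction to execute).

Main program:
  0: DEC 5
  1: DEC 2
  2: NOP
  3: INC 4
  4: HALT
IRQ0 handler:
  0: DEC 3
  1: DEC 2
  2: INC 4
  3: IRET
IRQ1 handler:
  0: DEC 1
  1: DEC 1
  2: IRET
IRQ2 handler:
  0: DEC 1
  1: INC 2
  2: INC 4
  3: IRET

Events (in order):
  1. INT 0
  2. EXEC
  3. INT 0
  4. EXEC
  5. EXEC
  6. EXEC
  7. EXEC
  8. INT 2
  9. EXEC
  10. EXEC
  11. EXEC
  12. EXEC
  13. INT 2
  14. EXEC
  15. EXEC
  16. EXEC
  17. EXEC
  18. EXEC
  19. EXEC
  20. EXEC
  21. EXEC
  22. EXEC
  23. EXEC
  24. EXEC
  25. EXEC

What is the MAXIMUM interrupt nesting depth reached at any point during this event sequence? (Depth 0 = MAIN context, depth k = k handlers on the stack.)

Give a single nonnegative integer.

Event 1 (INT 0): INT 0 arrives: push (MAIN, PC=0), enter IRQ0 at PC=0 (depth now 1) [depth=1]
Event 2 (EXEC): [IRQ0] PC=0: DEC 3 -> ACC=-3 [depth=1]
Event 3 (INT 0): INT 0 arrives: push (IRQ0, PC=1), enter IRQ0 at PC=0 (depth now 2) [depth=2]
Event 4 (EXEC): [IRQ0] PC=0: DEC 3 -> ACC=-6 [depth=2]
Event 5 (EXEC): [IRQ0] PC=1: DEC 2 -> ACC=-8 [depth=2]
Event 6 (EXEC): [IRQ0] PC=2: INC 4 -> ACC=-4 [depth=2]
Event 7 (EXEC): [IRQ0] PC=3: IRET -> resume IRQ0 at PC=1 (depth now 1) [depth=1]
Event 8 (INT 2): INT 2 arrives: push (IRQ0, PC=1), enter IRQ2 at PC=0 (depth now 2) [depth=2]
Event 9 (EXEC): [IRQ2] PC=0: DEC 1 -> ACC=-5 [depth=2]
Event 10 (EXEC): [IRQ2] PC=1: INC 2 -> ACC=-3 [depth=2]
Event 11 (EXEC): [IRQ2] PC=2: INC 4 -> ACC=1 [depth=2]
Event 12 (EXEC): [IRQ2] PC=3: IRET -> resume IRQ0 at PC=1 (depth now 1) [depth=1]
Event 13 (INT 2): INT 2 arrives: push (IRQ0, PC=1), enter IRQ2 at PC=0 (depth now 2) [depth=2]
Event 14 (EXEC): [IRQ2] PC=0: DEC 1 -> ACC=0 [depth=2]
Event 15 (EXEC): [IRQ2] PC=1: INC 2 -> ACC=2 [depth=2]
Event 16 (EXEC): [IRQ2] PC=2: INC 4 -> ACC=6 [depth=2]
Event 17 (EXEC): [IRQ2] PC=3: IRET -> resume IRQ0 at PC=1 (depth now 1) [depth=1]
Event 18 (EXEC): [IRQ0] PC=1: DEC 2 -> ACC=4 [depth=1]
Event 19 (EXEC): [IRQ0] PC=2: INC 4 -> ACC=8 [depth=1]
Event 20 (EXEC): [IRQ0] PC=3: IRET -> resume MAIN at PC=0 (depth now 0) [depth=0]
Event 21 (EXEC): [MAIN] PC=0: DEC 5 -> ACC=3 [depth=0]
Event 22 (EXEC): [MAIN] PC=1: DEC 2 -> ACC=1 [depth=0]
Event 23 (EXEC): [MAIN] PC=2: NOP [depth=0]
Event 24 (EXEC): [MAIN] PC=3: INC 4 -> ACC=5 [depth=0]
Event 25 (EXEC): [MAIN] PC=4: HALT [depth=0]
Max depth observed: 2

Answer: 2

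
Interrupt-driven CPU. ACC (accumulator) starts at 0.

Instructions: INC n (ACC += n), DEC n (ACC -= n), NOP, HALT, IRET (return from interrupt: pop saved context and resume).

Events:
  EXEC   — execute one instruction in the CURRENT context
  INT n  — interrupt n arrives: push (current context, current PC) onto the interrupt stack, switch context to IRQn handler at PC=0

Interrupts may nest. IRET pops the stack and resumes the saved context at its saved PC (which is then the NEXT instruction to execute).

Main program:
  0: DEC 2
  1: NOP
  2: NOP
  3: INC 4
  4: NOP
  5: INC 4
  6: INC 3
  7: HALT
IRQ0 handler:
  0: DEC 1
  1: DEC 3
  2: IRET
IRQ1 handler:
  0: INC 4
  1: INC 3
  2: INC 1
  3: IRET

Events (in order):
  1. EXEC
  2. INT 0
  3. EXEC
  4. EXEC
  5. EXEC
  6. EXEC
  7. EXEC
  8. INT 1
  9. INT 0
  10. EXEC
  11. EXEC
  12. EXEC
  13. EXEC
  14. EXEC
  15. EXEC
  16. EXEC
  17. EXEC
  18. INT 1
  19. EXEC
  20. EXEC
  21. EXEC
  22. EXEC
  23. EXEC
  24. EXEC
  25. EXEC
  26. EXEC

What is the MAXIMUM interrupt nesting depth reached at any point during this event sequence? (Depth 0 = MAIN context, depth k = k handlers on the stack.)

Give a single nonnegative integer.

Event 1 (EXEC): [MAIN] PC=0: DEC 2 -> ACC=-2 [depth=0]
Event 2 (INT 0): INT 0 arrives: push (MAIN, PC=1), enter IRQ0 at PC=0 (depth now 1) [depth=1]
Event 3 (EXEC): [IRQ0] PC=0: DEC 1 -> ACC=-3 [depth=1]
Event 4 (EXEC): [IRQ0] PC=1: DEC 3 -> ACC=-6 [depth=1]
Event 5 (EXEC): [IRQ0] PC=2: IRET -> resume MAIN at PC=1 (depth now 0) [depth=0]
Event 6 (EXEC): [MAIN] PC=1: NOP [depth=0]
Event 7 (EXEC): [MAIN] PC=2: NOP [depth=0]
Event 8 (INT 1): INT 1 arrives: push (MAIN, PC=3), enter IRQ1 at PC=0 (depth now 1) [depth=1]
Event 9 (INT 0): INT 0 arrives: push (IRQ1, PC=0), enter IRQ0 at PC=0 (depth now 2) [depth=2]
Event 10 (EXEC): [IRQ0] PC=0: DEC 1 -> ACC=-7 [depth=2]
Event 11 (EXEC): [IRQ0] PC=1: DEC 3 -> ACC=-10 [depth=2]
Event 12 (EXEC): [IRQ0] PC=2: IRET -> resume IRQ1 at PC=0 (depth now 1) [depth=1]
Event 13 (EXEC): [IRQ1] PC=0: INC 4 -> ACC=-6 [depth=1]
Event 14 (EXEC): [IRQ1] PC=1: INC 3 -> ACC=-3 [depth=1]
Event 15 (EXEC): [IRQ1] PC=2: INC 1 -> ACC=-2 [depth=1]
Event 16 (EXEC): [IRQ1] PC=3: IRET -> resume MAIN at PC=3 (depth now 0) [depth=0]
Event 17 (EXEC): [MAIN] PC=3: INC 4 -> ACC=2 [depth=0]
Event 18 (INT 1): INT 1 arrives: push (MAIN, PC=4), enter IRQ1 at PC=0 (depth now 1) [depth=1]
Event 19 (EXEC): [IRQ1] PC=0: INC 4 -> ACC=6 [depth=1]
Event 20 (EXEC): [IRQ1] PC=1: INC 3 -> ACC=9 [depth=1]
Event 21 (EXEC): [IRQ1] PC=2: INC 1 -> ACC=10 [depth=1]
Event 22 (EXEC): [IRQ1] PC=3: IRET -> resume MAIN at PC=4 (depth now 0) [depth=0]
Event 23 (EXEC): [MAIN] PC=4: NOP [depth=0]
Event 24 (EXEC): [MAIN] PC=5: INC 4 -> ACC=14 [depth=0]
Event 25 (EXEC): [MAIN] PC=6: INC 3 -> ACC=17 [depth=0]
Event 26 (EXEC): [MAIN] PC=7: HALT [depth=0]
Max depth observed: 2

Answer: 2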